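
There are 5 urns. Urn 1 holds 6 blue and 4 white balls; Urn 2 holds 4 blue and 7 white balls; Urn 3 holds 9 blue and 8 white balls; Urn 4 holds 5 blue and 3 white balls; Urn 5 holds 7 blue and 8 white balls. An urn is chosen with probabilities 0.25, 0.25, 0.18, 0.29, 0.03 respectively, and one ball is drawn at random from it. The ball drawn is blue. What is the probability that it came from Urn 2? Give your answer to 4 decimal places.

Posterior probability ≈ 0.1711

Tabulate prior·likelihood by source: [1] prior 0.25, lik 0.6, product 0.1500; [2] prior 0.25, lik 0.3636, product 0.09091; [3] prior 0.18, lik 0.5294, product 0.09529; [4] prior 0.29, lik 0.625, product 0.1812; [5] prior 0.03, lik 0.4667, product 0.01400.
Normalizing constant = 0.53145; the posterior for Urn 2 is its product over the sum, 0.09091/0.53145 = 0.1711.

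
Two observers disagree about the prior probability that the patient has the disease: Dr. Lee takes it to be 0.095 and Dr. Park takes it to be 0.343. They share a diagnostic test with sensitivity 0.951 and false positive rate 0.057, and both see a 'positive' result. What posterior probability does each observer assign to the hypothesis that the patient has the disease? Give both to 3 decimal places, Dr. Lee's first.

P('+'|H) = 0.951, P('+'|¬H) = 0.057.
Dr. Lee: numerator 0.951·0.095 = 0.090345; evidence = 0.090345+0.057·0.905 = 0.14193; posterior = 0.637.
Dr. Park: numerator 0.951·0.343 = 0.32619; evidence = 0.32619+0.057·0.657 = 0.36364; posterior = 0.897.

Dr. Lee: 0.637; Dr. Park: 0.897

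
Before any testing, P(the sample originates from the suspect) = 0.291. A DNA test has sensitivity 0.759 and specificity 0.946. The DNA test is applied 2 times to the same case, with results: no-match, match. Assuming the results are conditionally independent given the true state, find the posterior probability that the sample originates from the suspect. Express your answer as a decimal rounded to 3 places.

Let H be the event that the sample originates from the suspect; start with P(H) = 0.291. P('match'|H) = 0.759, P('match'|¬H) = 0.054.
Update on result 1 ('no-match'): P(H) ← 0.241·0.2910 / (0.241·0.2910 + 0.946·0.7090) = 0.070131/0.74084 = 0.0947.
Update on result 2 ('match'): P(H) ← 0.759·0.0947 / (0.759·0.0947 + 0.054·0.9053) = 0.071850/0.12074 = 0.5951.

Posterior P(H) ≈ 0.595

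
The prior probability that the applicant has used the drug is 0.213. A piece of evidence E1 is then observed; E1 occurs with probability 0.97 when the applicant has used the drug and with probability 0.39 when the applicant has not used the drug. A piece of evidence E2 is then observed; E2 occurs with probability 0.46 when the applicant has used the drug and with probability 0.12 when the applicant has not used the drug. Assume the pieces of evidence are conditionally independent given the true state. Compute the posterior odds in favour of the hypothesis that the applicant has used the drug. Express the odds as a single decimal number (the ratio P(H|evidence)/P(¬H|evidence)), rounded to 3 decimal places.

Posterior odds ≈ 2.580

Prior odds = 0.213/(1−0.213) = 0.27065.
Likelihood ratio for E1 = 0.97/0.39 = 2.4872.
Likelihood ratio for E2 = 0.46/0.12 = 3.8333.
Posterior odds = prior odds × LR₁ × LR₂ = 2.5804.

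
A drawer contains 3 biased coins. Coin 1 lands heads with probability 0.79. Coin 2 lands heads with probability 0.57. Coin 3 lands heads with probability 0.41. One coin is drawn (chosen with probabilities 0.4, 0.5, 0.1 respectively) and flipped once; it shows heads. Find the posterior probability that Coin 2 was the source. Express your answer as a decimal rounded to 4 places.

Tabulate prior·likelihood by source: [1] prior 0.4, lik 0.79, product 0.3160; [2] prior 0.5, lik 0.57, product 0.2850; [3] prior 0.1, lik 0.41, product 0.04100.
Normalizing constant = 0.64200; the posterior for Coin 2 is its product over the sum, 0.2850/0.64200 = 0.4439.

Posterior probability ≈ 0.4439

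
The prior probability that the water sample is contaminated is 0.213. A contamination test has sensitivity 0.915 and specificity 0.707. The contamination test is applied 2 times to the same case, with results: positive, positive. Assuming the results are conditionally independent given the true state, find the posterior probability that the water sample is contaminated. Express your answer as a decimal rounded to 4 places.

With H the event that the water sample is contaminated, the joint likelihood of the observed sequence is P(data|H) = 0.915·0.915 = 0.83723 and P(data|¬H) = 0.293·0.293 = 0.085849.
Bayes: P(H|data) = 0.213·0.83723 / (0.213·0.83723 + 0.787·0.085849) = 0.17833/0.24589 = 0.7252.

Posterior P(H) ≈ 0.7252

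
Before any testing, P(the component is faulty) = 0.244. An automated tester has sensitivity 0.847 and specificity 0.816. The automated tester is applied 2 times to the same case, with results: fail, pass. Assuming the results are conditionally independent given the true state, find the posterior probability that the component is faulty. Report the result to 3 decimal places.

Let H be the event that the component is faulty; start with P(H) = 0.244. P('fail'|H) = 0.847, P('fail'|¬H) = 0.184.
Update on result 1 ('fail'): P(H) ← 0.847·0.2440 / (0.847·0.2440 + 0.184·0.7560) = 0.20667/0.34577 = 0.5977.
Update on result 2 ('pass'): P(H) ← 0.153·0.5977 / (0.153·0.5977 + 0.816·0.4023) = 0.091448/0.41972 = 0.2179.

Posterior P(H) ≈ 0.218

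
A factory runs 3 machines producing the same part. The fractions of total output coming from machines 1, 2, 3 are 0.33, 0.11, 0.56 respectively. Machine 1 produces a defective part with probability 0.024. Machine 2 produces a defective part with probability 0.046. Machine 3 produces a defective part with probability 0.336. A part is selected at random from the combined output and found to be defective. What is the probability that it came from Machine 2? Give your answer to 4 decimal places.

Posterior probability ≈ 0.0252

P(defective|M1) = 0.024; P(defective|M2) = 0.046; P(defective|M3) = 0.336.
Prior × likelihood for each source: 0.33·0.024=0.007920, 0.11·0.046=0.005060, 0.56·0.336=0.1882. Summing gives P(defective) = 0.20114.
P(Machine 2 | defective) = 0.005060 / 0.20114 = 0.0252.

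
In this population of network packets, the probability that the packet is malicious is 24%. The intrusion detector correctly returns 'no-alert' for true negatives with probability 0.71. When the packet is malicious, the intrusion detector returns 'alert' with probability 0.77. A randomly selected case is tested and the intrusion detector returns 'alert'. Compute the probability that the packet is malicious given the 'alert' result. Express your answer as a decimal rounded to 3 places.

Let H be the event that the packet is malicious. P(H) = 0.24, so P(¬H) = 0.76. With E the 'alert' result, P(E|H) = 0.77 and P(E|¬H) = 0.29.
P(E) = 0.77·0.24 + 0.29·0.76 = 0.18480 + 0.22040 = 0.40520.
By Bayes' theorem, P(H|E) = 0.18480 / 0.40520 = 0.456.

P(H | E) ≈ 0.456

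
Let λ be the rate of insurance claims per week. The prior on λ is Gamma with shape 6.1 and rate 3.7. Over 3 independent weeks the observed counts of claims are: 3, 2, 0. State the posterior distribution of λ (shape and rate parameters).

The Poisson likelihood adds the total count to the shape and the number of exposure periods to the rate. Here ∑xᵢ = 5 and n = 3, so shape 6.1→11.1 and rate 3.7→6.7.

Posterior: Gamma(shape=11.1, rate=6.7)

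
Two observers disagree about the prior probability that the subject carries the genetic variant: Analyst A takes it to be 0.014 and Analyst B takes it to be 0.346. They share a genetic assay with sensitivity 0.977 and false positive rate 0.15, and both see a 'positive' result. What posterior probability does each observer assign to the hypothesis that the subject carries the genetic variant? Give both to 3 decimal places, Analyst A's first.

The likelihood ratio for a 'positive' result is 0.977/0.15 = 6.5133.
Analyst A: prior odds 0.014/0.986 = 0.014199; posterior odds 0.092481; posterior probability 0.085.
Analyst B: prior odds 0.346/0.654 = 0.52905; posterior odds 3.4459; posterior probability 0.775.

Analyst A: 0.085; Analyst B: 0.775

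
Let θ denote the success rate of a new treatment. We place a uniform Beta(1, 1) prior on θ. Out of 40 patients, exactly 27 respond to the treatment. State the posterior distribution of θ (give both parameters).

Observing 27 successes and 13 failures updates Beta(1, 1) by adding the success and failure counts to the two shape parameters: α = 1+27 = 28, β = 1+13 = 14.

Posterior: Beta(28, 14)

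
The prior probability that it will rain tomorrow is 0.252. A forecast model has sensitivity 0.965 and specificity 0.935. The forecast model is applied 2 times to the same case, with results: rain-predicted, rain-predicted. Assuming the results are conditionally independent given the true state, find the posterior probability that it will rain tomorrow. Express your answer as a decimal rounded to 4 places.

With H the event that it will rain tomorrow, the joint likelihood of the observed sequence is P(data|H) = 0.965·0.965 = 0.93122 and P(data|¬H) = 0.065·0.065 = 0.0042250.
Bayes: P(H|data) = 0.252·0.93122 / (0.252·0.93122 + 0.748·0.0042250) = 0.23467/0.23783 = 0.9867.

Posterior P(H) ≈ 0.9867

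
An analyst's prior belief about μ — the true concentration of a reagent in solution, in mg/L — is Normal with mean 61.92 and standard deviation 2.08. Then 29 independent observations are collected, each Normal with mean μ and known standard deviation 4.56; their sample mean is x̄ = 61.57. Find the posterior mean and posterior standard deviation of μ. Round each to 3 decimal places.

Posterior mean ≈ 61.620; posterior SD ≈ 0.784

Prior precision 1/τ₀² = 1/2.08² = 0.231139; data precision n/σ² = 29/4.56² = 1.39466.
Posterior precision = 0.231139 + 1.39466 = 1.62580, giving posterior SD = 1/√1.62580 = 0.784.
Posterior mean = (0.231139·61.92 + 1.39466·61.57) / 1.62580 = 61.620.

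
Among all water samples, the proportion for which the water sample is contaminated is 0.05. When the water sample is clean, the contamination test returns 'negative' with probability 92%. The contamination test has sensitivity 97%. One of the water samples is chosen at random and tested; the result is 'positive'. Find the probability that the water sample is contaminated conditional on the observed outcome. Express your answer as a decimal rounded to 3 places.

Let H be the event that the water sample is contaminated. P(H) = 0.05, so P(¬H) = 0.95. With E the 'positive' result, P(E|H) = 0.97 and P(E|¬H) = 0.08.
P(E) = 0.97·0.05 + 0.08·0.95 = 0.048500 + 0.076000 = 0.12450.
By Bayes' theorem, P(H|E) = 0.048500 / 0.12450 = 0.390.

P(H | E) ≈ 0.390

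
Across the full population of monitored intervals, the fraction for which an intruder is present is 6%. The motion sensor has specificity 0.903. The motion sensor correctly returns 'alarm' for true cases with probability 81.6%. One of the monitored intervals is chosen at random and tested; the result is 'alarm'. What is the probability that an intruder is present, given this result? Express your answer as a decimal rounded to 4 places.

P(H | E) ≈ 0.3494

Write H for 'an intruder is present'. Prior odds H:¬H = 0.06/0.94 = 0.063830. For the 'alarm' outcome, the likelihood ratio is 0.816/0.097 = 8.4124.
Posterior odds = 0.063830 × 8.4124 = 0.53696, so P(H|E) = 0.53696/(1+0.53696) = 0.3494.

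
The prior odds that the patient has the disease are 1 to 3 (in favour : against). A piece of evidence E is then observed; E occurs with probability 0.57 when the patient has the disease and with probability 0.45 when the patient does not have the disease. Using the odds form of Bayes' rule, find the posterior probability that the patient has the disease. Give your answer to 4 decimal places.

Posterior probability ≈ 0.2969

Prior odds = 1/3 = 0.33333. In log-odds, ln(0.33333) = -1.0986.
Add log likelihood ratio: ln(1.2667) = 0.23639.
Posterior log-odds = -0.86222, so posterior odds = exp(-0.86222) = 0.42222. Converting, P(H|E) = 0.42222/1.4222 = 0.2969.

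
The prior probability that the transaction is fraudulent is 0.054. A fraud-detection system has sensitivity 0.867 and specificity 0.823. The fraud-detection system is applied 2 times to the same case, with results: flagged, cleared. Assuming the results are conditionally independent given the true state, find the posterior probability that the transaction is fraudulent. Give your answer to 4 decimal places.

With H the event that the transaction is fraudulent, the joint likelihood of the observed sequence is P(data|H) = 0.867·0.133 = 0.11531 and P(data|¬H) = 0.177·0.823 = 0.14567.
Bayes: P(H|data) = 0.054·0.11531 / (0.054·0.11531 + 0.946·0.14567) = 0.0062268/0.14403 = 0.0432.

Posterior P(H) ≈ 0.0432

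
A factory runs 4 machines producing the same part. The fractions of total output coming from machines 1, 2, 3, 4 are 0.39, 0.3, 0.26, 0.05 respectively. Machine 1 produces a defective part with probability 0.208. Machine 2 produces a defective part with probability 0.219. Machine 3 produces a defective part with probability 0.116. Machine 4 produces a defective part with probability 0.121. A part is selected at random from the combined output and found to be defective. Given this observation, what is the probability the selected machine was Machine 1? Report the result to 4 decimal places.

Tabulate prior·likelihood by source: [1] prior 0.39, lik 0.208, product 0.08112; [2] prior 0.3, lik 0.219, product 0.06570; [3] prior 0.26, lik 0.116, product 0.03016; [4] prior 0.05, lik 0.121, product 0.006050.
Normalizing constant = 0.18303; the posterior for Machine 1 is its product over the sum, 0.08112/0.18303 = 0.4432.

Posterior probability ≈ 0.4432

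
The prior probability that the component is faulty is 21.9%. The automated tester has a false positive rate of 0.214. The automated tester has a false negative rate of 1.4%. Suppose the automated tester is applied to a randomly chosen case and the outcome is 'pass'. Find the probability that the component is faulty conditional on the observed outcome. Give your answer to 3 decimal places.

P(H | E) ≈ 0.005

Write H for 'the component is faulty'. Prior odds H:¬H = 0.219/0.781 = 0.28041. For the 'pass' outcome, the likelihood ratio is 0.014/0.786 = 0.017812.
Posterior odds = 0.28041 × 0.017812 = 0.0049946, so P(H|E) = 0.0049946/(1+0.0049946) = 0.005.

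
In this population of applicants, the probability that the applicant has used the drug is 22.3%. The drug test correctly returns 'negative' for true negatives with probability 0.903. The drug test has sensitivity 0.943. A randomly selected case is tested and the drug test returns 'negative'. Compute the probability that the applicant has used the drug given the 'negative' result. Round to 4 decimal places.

Let H be the event that the applicant has used the drug. P(H) = 0.223, so P(¬H) = 0.777. With E the 'negative' result, P(E|H) = 0.057 and P(E|¬H) = 0.903.
P(E) = 0.057·0.223 + 0.903·0.777 = 0.012711 + 0.70163 = 0.71434.
By Bayes' theorem, P(H|E) = 0.012711 / 0.71434 = 0.0178.

P(H | E) ≈ 0.0178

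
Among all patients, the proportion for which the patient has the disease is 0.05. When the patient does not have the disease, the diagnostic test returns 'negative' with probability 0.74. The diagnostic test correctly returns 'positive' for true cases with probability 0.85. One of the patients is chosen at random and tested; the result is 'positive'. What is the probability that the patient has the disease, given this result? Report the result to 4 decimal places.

P(H | E) ≈ 0.1468

Let H be the event that the patient has the disease. P(H) = 0.05, so P(¬H) = 0.95. With E the 'positive' result, P(E|H) = 0.85 and P(E|¬H) = 0.26.
P(E) = 0.85·0.05 + 0.26·0.95 = 0.042500 + 0.24700 = 0.28950.
By Bayes' theorem, P(H|E) = 0.042500 / 0.28950 = 0.1468.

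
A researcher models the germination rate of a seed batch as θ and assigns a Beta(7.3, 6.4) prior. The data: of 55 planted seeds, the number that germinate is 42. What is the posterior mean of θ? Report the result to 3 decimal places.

Observing 42 successes and 13 failures updates Beta(7.3, 6.4) by adding the success and failure counts to the two shape parameters: α = 7.3+42 = 49.3, β = 6.4+13 = 19.4.
Posterior mean = α/(α+β) = 49.3/68.7 = 0.718.

Posterior mean ≈ 0.718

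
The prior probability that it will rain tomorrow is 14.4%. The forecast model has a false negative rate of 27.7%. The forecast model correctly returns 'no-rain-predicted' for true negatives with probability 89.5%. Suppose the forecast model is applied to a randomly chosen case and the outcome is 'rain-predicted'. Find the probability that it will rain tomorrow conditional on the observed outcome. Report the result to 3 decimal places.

Let H be the event that it will rain tomorrow. P(H) = 0.144, so P(¬H) = 0.856. With E the 'rain-predicted' result, P(E|H) = 0.723 and P(E|¬H) = 0.105.
P(E) = 0.723·0.144 + 0.105·0.856 = 0.10411 + 0.089880 = 0.19399.
By Bayes' theorem, P(H|E) = 0.10411 / 0.19399 = 0.537.

P(H | E) ≈ 0.537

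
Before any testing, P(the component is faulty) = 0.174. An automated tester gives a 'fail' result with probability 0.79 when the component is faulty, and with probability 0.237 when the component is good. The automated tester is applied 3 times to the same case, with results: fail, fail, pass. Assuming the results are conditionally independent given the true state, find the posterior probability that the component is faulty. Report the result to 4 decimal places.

With H the event that the component is faulty, the joint likelihood of the observed sequence is P(data|H) = 0.79·0.79·0.21 = 0.13106 and P(data|¬H) = 0.237·0.237·0.763 = 0.042857.
Bayes: P(H|data) = 0.174·0.13106 / (0.174·0.13106 + 0.826·0.042857) = 0.022805/0.058204 = 0.3918.

Posterior P(H) ≈ 0.3918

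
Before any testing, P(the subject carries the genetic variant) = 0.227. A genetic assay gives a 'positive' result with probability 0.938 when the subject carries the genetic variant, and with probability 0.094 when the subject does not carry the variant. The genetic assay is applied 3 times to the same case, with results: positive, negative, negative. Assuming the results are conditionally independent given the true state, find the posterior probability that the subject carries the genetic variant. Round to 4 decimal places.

Let H be the event that the subject carries the genetic variant; start with P(H) = 0.227. P('positive'|H) = 0.938, P('positive'|¬H) = 0.094.
Update on result 1 ('positive'): P(H) ← 0.938·0.2270 / (0.938·0.2270 + 0.094·0.7730) = 0.21293/0.28559 = 0.7456.
Update on result 2 ('negative'): P(H) ← 0.062·0.7456 / (0.062·0.7456 + 0.906·0.2544) = 0.046225/0.27674 = 0.1670.
Update on result 3 ('negative'): P(H) ← 0.062·0.1670 / (0.062·0.1670 + 0.906·0.8330) = 0.010356/0.76502 = 0.0135.

Posterior P(H) ≈ 0.0135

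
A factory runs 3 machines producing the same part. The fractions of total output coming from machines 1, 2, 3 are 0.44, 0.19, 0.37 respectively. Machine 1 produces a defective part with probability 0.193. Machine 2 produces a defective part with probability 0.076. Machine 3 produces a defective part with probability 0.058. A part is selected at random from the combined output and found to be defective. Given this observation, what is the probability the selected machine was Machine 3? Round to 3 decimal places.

Posterior probability ≈ 0.178

Tabulate prior·likelihood by source: [1] prior 0.44, lik 0.193, product 0.08492; [2] prior 0.19, lik 0.076, product 0.01444; [3] prior 0.37, lik 0.058, product 0.02146.
Normalizing constant = 0.12082; the posterior for Machine 3 is its product over the sum, 0.02146/0.12082 = 0.178.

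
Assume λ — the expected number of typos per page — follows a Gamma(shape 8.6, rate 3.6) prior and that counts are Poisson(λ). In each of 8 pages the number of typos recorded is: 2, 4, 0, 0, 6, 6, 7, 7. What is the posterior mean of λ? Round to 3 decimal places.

Posterior mean ≈ 3.500

Total count ∑xᵢ = 32 over n = 8 pages.
Gamma is conjugate to the Poisson likelihood: posterior is Gamma(shape = 8.6+32 = 40.6, rate = 3.6+8 = 11.6).
E[λ | data] = 40.6/11.6 = 3.500.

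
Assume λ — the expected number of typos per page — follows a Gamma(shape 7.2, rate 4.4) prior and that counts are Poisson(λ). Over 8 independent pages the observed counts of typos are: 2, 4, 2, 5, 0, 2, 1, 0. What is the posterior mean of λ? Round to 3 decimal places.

The Poisson likelihood adds the total count to the shape and the number of exposure periods to the rate. Here ∑xᵢ = 16 and n = 8, so shape 7.2→23.2 and rate 4.4→12.4.
Posterior mean = shape/rate = 23.2/12.4 = 1.871.

Posterior mean ≈ 1.871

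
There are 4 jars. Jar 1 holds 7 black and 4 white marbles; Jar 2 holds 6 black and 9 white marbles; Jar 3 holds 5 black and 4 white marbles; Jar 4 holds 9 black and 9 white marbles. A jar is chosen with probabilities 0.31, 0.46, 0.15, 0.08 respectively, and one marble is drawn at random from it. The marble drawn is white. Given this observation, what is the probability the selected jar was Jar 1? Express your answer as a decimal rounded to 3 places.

Tabulate prior·likelihood by source: [1] prior 0.31, lik 0.3636, product 0.1127; [2] prior 0.46, lik 0.6, product 0.2760; [3] prior 0.15, lik 0.4444, product 0.06667; [4] prior 0.08, lik 0.5, product 0.04000.
Normalizing constant = 0.49539; the posterior for Jar 1 is its product over the sum, 0.1127/0.49539 = 0.228.

Posterior probability ≈ 0.228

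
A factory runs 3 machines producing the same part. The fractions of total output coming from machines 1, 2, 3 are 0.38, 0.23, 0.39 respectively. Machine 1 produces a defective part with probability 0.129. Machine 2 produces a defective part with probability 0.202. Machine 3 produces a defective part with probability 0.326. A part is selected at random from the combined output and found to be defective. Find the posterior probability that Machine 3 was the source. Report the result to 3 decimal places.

P(defective|M1) = 0.129; P(defective|M2) = 0.202; P(defective|M3) = 0.326.
Prior × likelihood for each source: 0.38·0.129=0.04902, 0.23·0.202=0.04646, 0.39·0.326=0.1271. Summing gives P(defective) = 0.22262.
P(Machine 3 | defective) = 0.1271 / 0.22262 = 0.571.

Posterior probability ≈ 0.571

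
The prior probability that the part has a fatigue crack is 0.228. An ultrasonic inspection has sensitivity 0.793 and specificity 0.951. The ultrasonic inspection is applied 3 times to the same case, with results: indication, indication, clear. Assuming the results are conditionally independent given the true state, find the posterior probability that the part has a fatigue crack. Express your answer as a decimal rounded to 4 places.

Let H be the event that the part has a fatigue crack; start with P(H) = 0.228. P('indication'|H) = 0.793, P('indication'|¬H) = 0.049.
Update on result 1 ('indication'): P(H) ← 0.793·0.2280 / (0.793·0.2280 + 0.049·0.7720) = 0.18080/0.21863 = 0.8270.
Update on result 2 ('indication'): P(H) ← 0.793·0.8270 / (0.793·0.8270 + 0.049·0.1730) = 0.65579/0.66427 = 0.9872.
Update on result 3 ('clear'): P(H) ← 0.207·0.9872 / (0.207·0.9872 + 0.951·0.0128) = 0.20436/0.21650 = 0.9439.

Posterior P(H) ≈ 0.9439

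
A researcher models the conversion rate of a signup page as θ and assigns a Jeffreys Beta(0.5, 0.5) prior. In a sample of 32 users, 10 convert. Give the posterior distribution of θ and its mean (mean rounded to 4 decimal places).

Posterior: Beta(10.5, 22.5); mean ≈ 0.3182

The binomial likelihood is conjugate to the Beta prior: with 10 successes and 22 failures, the posterior is Beta(0.5+10, 0.5+22) = Beta(10.5, 22.5).
E[θ | data] = 10.5/(10.5+22.5) = 0.3182.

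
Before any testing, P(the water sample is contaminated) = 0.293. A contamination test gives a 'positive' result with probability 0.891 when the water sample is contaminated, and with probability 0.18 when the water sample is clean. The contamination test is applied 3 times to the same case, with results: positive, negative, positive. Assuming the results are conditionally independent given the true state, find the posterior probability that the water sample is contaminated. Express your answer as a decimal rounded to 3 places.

Posterior P(H) ≈ 0.574

Let H be the event that the water sample is contaminated; start with P(H) = 0.293. P('positive'|H) = 0.891, P('positive'|¬H) = 0.18.
Update on result 1 ('positive'): P(H) ← 0.891·0.2930 / (0.891·0.2930 + 0.18·0.7070) = 0.26106/0.38832 = 0.6723.
Update on result 2 ('negative'): P(H) ← 0.109·0.6723 / (0.109·0.6723 + 0.82·0.3277) = 0.073279/0.34201 = 0.2143.
Update on result 3 ('positive'): P(H) ← 0.891·0.2143 / (0.891·0.2143 + 0.18·0.7857) = 0.19091/0.33234 = 0.5744.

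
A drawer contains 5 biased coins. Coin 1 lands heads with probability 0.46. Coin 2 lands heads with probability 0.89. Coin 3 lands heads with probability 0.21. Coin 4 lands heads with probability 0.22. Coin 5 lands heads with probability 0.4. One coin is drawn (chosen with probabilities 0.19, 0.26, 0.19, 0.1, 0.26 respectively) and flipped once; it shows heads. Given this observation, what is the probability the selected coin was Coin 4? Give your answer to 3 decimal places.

Tabulate prior·likelihood by source: [1] prior 0.19, lik 0.46, product 0.08740; [2] prior 0.26, lik 0.89, product 0.2314; [3] prior 0.19, lik 0.21, product 0.03990; [4] prior 0.1, lik 0.22, product 0.02200; [5] prior 0.26, lik 0.4, product 0.1040.
Normalizing constant = 0.48470; the posterior for Coin 4 is its product over the sum, 0.02200/0.48470 = 0.045.

Posterior probability ≈ 0.045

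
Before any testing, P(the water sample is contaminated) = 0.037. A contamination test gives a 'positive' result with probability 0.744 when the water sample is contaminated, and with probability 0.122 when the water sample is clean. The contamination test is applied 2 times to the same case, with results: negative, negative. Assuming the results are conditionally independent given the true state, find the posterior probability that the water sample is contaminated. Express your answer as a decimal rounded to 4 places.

Posterior P(H) ≈ 0.0033

Let H be the event that the water sample is contaminated; start with P(H) = 0.037. P('positive'|H) = 0.744, P('positive'|¬H) = 0.122.
Update on result 1 ('negative'): P(H) ← 0.256·0.0370 / (0.256·0.0370 + 0.878·0.9630) = 0.0094720/0.85499 = 0.0111.
Update on result 2 ('negative'): P(H) ← 0.256·0.0111 / (0.256·0.0111 + 0.878·0.9889) = 0.0028361/0.87111 = 0.0033.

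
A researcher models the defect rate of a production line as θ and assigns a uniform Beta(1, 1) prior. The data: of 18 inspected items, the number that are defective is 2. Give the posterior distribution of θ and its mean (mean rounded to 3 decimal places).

Posterior: Beta(3, 17); mean ≈ 0.150

Observing 2 successes and 16 failures updates Beta(1, 1) by adding the success and failure counts to the two shape parameters: α = 1+2 = 3, β = 1+16 = 17.
E[θ | data] = 3/(3+17) = 0.150.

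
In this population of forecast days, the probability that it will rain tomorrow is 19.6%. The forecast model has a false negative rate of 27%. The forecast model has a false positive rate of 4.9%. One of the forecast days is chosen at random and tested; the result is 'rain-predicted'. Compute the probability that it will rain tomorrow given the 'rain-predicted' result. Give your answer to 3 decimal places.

Let H be the event that it will rain tomorrow. P(H) = 0.196, so P(¬H) = 0.804. With E the 'rain-predicted' result, P(E|H) = 0.73 and P(E|¬H) = 0.049.
P(E) = 0.73·0.196 + 0.049·0.804 = 0.14308 + 0.039396 = 0.18248.
By Bayes' theorem, P(H|E) = 0.14308 / 0.18248 = 0.784.

P(H | E) ≈ 0.784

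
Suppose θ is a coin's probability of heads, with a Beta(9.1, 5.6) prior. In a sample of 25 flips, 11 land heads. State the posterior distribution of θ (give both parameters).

Observing 11 successes and 14 failures updates Beta(9.1, 5.6) by adding the success and failure counts to the two shape parameters: α = 9.1+11 = 20.1, β = 5.6+14 = 19.6.

Posterior: Beta(20.1, 19.6)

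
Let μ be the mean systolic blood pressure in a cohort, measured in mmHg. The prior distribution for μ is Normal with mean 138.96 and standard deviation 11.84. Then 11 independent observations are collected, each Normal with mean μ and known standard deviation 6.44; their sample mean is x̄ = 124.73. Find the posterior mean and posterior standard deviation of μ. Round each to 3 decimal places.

With known σ, the Normal prior is conjugate. Weight on the data is w = (n/σ²)/(n/σ² + 1/τ₀²) = 0.265229/(0.265229+0.00713340) = 0.97381.
Posterior mean = w·x̄ + (1−w)·μ₀ = 0.97381·124.73 + 0.026191·138.96 = 125.103. Posterior variance = 1/(0.265229+0.00713340) = 3.67158, so SD = 1.916.

Posterior mean ≈ 125.103; posterior SD ≈ 1.916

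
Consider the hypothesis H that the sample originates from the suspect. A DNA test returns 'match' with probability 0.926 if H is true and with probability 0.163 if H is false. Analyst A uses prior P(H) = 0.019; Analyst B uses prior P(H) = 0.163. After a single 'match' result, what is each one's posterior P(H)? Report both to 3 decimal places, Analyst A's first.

P('+'|H) = 0.926, P('+'|¬H) = 0.163.
Analyst A: numerator 0.926·0.019 = 0.017594; evidence = 0.017594+0.163·0.981 = 0.17750; posterior = 0.099.
Analyst B: numerator 0.926·0.163 = 0.15094; evidence = 0.15094+0.163·0.837 = 0.28737; posterior = 0.525.

Analyst A: 0.099; Analyst B: 0.525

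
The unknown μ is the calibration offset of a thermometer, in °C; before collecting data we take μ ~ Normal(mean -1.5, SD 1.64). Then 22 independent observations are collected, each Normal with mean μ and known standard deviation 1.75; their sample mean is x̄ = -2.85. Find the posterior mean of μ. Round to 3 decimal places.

With known σ, the Normal prior is conjugate. Weight on the data is w = (n/σ²)/(n/σ² + 1/τ₀²) = 7.18367/(7.18367+0.371802) = 0.95079.
Posterior mean = w·x̄ + (1−w)·μ₀ = 0.95079·-2.85 + 0.049210·-1.5 = -2.784.

Posterior mean ≈ -2.784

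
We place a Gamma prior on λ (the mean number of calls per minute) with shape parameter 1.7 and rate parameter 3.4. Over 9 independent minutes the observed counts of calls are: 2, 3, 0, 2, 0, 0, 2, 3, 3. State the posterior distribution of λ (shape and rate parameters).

Total count ∑xᵢ = 15 over n = 9 minutes.
Gamma is conjugate to the Poisson likelihood: posterior is Gamma(shape = 1.7+15 = 16.7, rate = 3.4+9 = 12.4).

Posterior: Gamma(shape=16.7, rate=12.4)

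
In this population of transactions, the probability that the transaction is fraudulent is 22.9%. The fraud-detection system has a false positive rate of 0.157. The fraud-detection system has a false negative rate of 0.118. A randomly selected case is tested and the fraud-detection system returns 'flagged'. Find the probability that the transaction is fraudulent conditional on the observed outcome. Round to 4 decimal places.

Write H for 'the transaction is fraudulent'. Prior odds H:¬H = 0.229/0.771 = 0.29702. For the 'flagged' outcome, the likelihood ratio is 0.882/0.157 = 5.6178.
Posterior odds = 0.29702 × 5.6178 = 1.6686, so P(H|E) = 1.6686/(1+1.6686) = 0.6253.

P(H | E) ≈ 0.6253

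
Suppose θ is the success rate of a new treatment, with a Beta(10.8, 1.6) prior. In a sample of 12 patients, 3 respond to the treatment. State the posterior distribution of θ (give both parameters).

Posterior: Beta(13.8, 10.6)

The binomial likelihood is conjugate to the Beta prior: with 3 successes and 9 failures, the posterior is Beta(10.8+3, 1.6+9) = Beta(13.8, 10.6).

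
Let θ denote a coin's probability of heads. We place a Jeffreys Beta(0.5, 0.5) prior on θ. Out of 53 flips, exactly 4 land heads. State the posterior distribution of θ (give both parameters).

The binomial likelihood is conjugate to the Beta prior: with 4 successes and 49 failures, the posterior is Beta(0.5+4, 0.5+49) = Beta(4.5, 49.5).

Posterior: Beta(4.5, 49.5)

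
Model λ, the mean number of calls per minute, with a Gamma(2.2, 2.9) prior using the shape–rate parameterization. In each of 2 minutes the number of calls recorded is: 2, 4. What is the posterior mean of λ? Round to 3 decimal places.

Posterior mean ≈ 1.673

The Poisson likelihood adds the total count to the shape and the number of exposure periods to the rate. Here ∑xᵢ = 6 and n = 2, so shape 2.2→8.2 and rate 2.9→4.9.
E[λ | data] = 8.2/4.9 = 1.673.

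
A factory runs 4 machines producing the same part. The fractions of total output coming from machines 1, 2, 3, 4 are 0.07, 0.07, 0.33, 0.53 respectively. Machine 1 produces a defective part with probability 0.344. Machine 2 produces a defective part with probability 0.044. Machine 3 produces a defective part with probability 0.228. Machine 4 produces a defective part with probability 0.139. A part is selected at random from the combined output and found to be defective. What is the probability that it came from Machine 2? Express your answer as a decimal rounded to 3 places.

Posterior probability ≈ 0.017

Tabulate prior·likelihood by source: [1] prior 0.07, lik 0.344, product 0.02408; [2] prior 0.07, lik 0.044, product 0.003080; [3] prior 0.33, lik 0.228, product 0.07524; [4] prior 0.53, lik 0.139, product 0.07367.
Normalizing constant = 0.17607; the posterior for Machine 2 is its product over the sum, 0.003080/0.17607 = 0.017.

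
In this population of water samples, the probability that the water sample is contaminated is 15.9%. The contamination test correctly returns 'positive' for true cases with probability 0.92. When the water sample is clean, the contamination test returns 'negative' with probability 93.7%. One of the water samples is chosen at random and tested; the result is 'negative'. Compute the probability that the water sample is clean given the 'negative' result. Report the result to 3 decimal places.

Write H for 'the water sample is contaminated'. Prior odds H:¬H = 0.159/0.841 = 0.18906. For the 'negative' outcome, the likelihood ratio is 0.08/0.937 = 0.085379.
Posterior odds = 0.18906 × 0.085379 = 0.016142, so P(H|E) = 0.016142/(1+0.016142) = 0.016. Then P(¬H|E) = 1 − 0.016 = 0.984.

P(¬H | E) ≈ 0.984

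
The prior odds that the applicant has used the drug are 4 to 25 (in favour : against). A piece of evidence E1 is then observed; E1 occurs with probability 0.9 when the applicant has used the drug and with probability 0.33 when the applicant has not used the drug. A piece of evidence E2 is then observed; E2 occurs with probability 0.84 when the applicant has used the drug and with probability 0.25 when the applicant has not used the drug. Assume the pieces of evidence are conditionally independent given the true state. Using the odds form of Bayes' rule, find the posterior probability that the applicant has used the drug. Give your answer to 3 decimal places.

Posterior probability ≈ 0.595

Prior odds = 4/25 = 0.16000. In log-odds, ln(0.16000) = -1.8326.
Add log likelihood ratios: ln(2.7273) + ln(3.3600) = 2.2152.
Posterior log-odds = 0.38266, so posterior odds = exp(0.38266) = 1.4662. Converting, P(H|E) = 1.4662/2.4662 = 0.595.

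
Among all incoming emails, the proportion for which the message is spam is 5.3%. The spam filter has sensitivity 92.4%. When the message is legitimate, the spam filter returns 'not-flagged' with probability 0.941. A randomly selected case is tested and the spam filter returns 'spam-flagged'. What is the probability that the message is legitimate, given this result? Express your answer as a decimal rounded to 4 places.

Let H be the event that the message is spam. P(H) = 0.053, so P(¬H) = 0.947. With E the 'spam-flagged' result, P(E|H) = 0.924 and P(E|¬H) = 0.059.
P(E) = 0.924·0.053 + 0.059·0.947 = 0.048972 + 0.055873 = 0.10484.
By Bayes' theorem, P(H|E) = 0.048972 / 0.10484 = 0.4671. Hence P(¬H|E) = 1 − 0.4671 = 0.5329.

P(¬H | E) ≈ 0.5329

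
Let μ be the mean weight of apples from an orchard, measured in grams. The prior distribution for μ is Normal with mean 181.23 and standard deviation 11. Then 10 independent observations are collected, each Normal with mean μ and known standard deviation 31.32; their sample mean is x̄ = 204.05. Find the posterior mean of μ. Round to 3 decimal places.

Posterior mean ≈ 193.833

Prior precision 1/τ₀² = 1/11² = 0.00826446; data precision n/σ² = 10/31.32² = 0.0101943.
Posterior precision = 0.00826446 + 0.0101943 = 0.0184587.
Posterior mean = (0.00826446·181.23 + 0.0101943·204.05) / 0.0184587 = 193.833.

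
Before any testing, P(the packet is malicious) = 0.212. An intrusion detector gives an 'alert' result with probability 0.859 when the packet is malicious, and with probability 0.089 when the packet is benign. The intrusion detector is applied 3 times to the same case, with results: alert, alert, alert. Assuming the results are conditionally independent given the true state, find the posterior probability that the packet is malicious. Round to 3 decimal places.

Posterior P(H) ≈ 0.996

Let H be the event that the packet is malicious; start with P(H) = 0.212. P('alert'|H) = 0.859, P('alert'|¬H) = 0.089.
Update on result 1 ('alert'): P(H) ← 0.859·0.2120 / (0.859·0.2120 + 0.089·0.7880) = 0.18211/0.25224 = 0.7220.
Update on result 2 ('alert'): P(H) ← 0.859·0.7220 / (0.859·0.7220 + 0.089·0.2780) = 0.62017/0.64491 = 0.9616.
Update on result 3 ('alert'): P(H) ← 0.859·0.9616 / (0.859·0.9616 + 0.089·0.0384) = 0.82604/0.82946 = 0.9959.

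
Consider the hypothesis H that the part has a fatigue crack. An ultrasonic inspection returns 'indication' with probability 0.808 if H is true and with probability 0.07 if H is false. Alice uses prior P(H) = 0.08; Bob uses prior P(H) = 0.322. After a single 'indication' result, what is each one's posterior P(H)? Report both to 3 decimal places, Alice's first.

Alice: 0.501; Bob: 0.846

P('+'|H) = 0.808, P('+'|¬H) = 0.07.
Alice: numerator 0.808·0.08 = 0.064640; evidence = 0.064640+0.07·0.92 = 0.12904; posterior = 0.501.
Bob: numerator 0.808·0.322 = 0.26018; evidence = 0.26018+0.07·0.678 = 0.30764; posterior = 0.846.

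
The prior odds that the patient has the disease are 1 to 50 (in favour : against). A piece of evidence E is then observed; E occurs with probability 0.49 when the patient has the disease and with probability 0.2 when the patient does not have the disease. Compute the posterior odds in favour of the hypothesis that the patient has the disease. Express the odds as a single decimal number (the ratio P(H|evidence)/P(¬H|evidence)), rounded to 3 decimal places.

Prior odds = 1/50 = 0.020000. In log-odds, ln(0.020000) = -3.9120.
Add log likelihood ratio: ln(2.4500) = 0.89609.
Posterior log-odds = -3.0159, so posterior odds = exp(-3.0159) = 0.049000.

Posterior odds ≈ 0.049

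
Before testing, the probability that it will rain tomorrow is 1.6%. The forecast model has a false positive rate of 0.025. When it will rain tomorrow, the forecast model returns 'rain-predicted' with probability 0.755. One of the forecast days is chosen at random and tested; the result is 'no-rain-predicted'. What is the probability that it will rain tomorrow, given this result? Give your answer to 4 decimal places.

Write H for 'it will rain tomorrow'. Prior odds H:¬H = 0.016/0.984 = 0.016260. For the 'no-rain-predicted' outcome, the likelihood ratio is 0.245/0.975 = 0.25128.
Posterior odds = 0.016260 × 0.25128 = 0.0040859, so P(H|E) = 0.0040859/(1+0.0040859) = 0.0041.

P(H | E) ≈ 0.0041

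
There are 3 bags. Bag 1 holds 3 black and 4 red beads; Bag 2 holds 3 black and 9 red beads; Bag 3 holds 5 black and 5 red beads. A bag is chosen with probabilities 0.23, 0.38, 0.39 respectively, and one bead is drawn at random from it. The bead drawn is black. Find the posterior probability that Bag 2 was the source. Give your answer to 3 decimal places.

P(black|Bag 1) = 0.4286; P(black|Bag 2) = 0.25; P(black|Bag 3) = 0.5.
Prior × likelihood for each source: 0.23·0.4286=0.09857, 0.38·0.25=0.09500, 0.39·0.5=0.1950. Summing gives P(black) = 0.38857.
P(Bag 2 | black) = 0.09500 / 0.38857 = 0.244.

Posterior probability ≈ 0.244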